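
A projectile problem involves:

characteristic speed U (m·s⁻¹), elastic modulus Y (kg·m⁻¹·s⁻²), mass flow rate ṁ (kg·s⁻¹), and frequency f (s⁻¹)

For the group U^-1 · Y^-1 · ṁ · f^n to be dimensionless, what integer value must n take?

Balance the T exponent: (-1)·n from f, plus −(-1) − (-2) + (-1) = 2 from the rest, must sum to zero.
−n + 2 = 0, so n = 2.

2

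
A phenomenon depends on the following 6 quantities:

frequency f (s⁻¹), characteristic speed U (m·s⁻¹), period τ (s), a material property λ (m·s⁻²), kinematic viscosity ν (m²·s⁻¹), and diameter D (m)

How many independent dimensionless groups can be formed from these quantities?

4

There are 6 variables and 2 base dimensions (L, T).
The dimension matrix has rank 2.
Independent dimensionless groups: 6 − 2 = 4.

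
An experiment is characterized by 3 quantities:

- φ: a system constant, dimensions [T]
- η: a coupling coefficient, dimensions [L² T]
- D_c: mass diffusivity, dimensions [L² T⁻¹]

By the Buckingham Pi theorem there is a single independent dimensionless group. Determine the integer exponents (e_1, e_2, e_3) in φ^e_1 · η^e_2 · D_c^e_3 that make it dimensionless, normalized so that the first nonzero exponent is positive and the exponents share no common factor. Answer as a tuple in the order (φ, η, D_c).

L: e_1·(0) + e_2·(2) + e_3·(2) = 0
T: e_1·(1) + e_2·(1) + e_3·(-1) = 0
Solving this homogeneous linear system for the smallest-integer solution (first nonzero entry positive) gives (2, -1, 1).

(2, -1, 1)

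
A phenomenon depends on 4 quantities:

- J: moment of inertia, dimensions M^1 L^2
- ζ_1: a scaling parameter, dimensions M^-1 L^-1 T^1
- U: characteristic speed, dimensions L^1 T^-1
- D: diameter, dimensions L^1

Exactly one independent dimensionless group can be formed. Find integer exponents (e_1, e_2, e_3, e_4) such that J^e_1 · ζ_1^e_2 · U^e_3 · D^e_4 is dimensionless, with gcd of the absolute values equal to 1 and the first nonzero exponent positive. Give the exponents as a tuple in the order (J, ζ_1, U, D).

(1, 1, 1, -2)

M: e_1·(1) + e_2·(-1) + e_3·(0) + e_4·(0) = 0
L: e_1·(2) + e_2·(-1) + e_3·(1) + e_4·(1) = 0
T: e_1·(0) + e_2·(1) + e_3·(-1) + e_4·(0) = 0
Solving this homogeneous linear system for the smallest-integer solution (first nonzero entry positive) gives (1, 1, 1, -2).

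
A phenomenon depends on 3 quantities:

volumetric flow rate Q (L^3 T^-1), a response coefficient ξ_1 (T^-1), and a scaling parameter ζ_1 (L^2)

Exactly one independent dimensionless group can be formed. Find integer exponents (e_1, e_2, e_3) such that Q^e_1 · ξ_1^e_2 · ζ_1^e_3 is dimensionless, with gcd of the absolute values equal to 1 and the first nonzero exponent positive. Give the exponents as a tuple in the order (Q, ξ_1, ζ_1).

L: e_1·(3) + e_2·(0) + e_3·(2) = 0
T: e_1·(-1) + e_2·(-1) + e_3·(0) = 0
Solving this homogeneous linear system for the smallest-integer solution (first nonzero entry positive) gives (2, -2, -3).

(2, -2, -3)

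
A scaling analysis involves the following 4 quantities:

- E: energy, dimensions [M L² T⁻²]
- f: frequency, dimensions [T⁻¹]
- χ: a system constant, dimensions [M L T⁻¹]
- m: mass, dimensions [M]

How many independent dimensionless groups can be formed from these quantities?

There are 4 variables and 3 base dimensions (M, L, T).
The dimension matrix has rank 3.
Independent dimensionless groups: 4 − 3 = 1.

1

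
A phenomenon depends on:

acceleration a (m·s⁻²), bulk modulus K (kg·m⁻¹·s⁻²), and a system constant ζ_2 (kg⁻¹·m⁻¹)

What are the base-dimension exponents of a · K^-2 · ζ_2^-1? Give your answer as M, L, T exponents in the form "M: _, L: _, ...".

Collect each base-dimension exponent across the product:
  M: (0) − 2·(1) − (-1) = -1
  L: (1) − 2·(-1) − (-1) = 4
  T: (-2) − 2·(-2) − (0) = 2
So the dimensions are [M⁻¹ L⁴ T²].

M: -1, L: 4, T: 2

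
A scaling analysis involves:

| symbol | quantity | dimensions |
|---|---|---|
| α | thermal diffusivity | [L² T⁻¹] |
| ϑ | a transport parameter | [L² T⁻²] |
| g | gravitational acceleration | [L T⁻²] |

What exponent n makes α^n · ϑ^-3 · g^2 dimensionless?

Balance the L exponent: (2)·n from α, plus −3·(2) + 2·(1) = -4 from the rest, must sum to zero.
2n − 4 = 0, so n = 2.

2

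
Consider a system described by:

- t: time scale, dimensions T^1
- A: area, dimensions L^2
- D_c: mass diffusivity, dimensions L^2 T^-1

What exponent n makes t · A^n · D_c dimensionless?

Balance the L exponent: (2)·n from A, plus (0) + (2) = 2 from the rest, must sum to zero.
2n + 2 = 0, so n = -1.

-1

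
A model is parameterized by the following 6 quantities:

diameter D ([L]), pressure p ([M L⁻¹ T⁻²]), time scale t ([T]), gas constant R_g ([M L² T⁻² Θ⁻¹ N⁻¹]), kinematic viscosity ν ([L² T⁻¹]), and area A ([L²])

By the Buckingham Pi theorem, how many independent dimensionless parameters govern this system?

2

There are 6 variables and 5 base dimensions (M, L, T, Θ, N).
The dimension matrix has rank 4 (less than 5: the dimension vectors are linearly dependent).
Independent dimensionless groups: 6 − 4 = 2.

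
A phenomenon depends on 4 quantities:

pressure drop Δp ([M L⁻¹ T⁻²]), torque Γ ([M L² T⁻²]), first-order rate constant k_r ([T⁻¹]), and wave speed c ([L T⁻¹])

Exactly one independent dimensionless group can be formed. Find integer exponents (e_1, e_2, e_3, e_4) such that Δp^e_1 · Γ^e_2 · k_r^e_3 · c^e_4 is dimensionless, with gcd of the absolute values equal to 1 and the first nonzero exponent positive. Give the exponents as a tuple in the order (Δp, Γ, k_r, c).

M: e_1·(1) + e_2·(1) + e_3·(0) + e_4·(0) = 0
L: e_1·(-1) + e_2·(2) + e_3·(0) + e_4·(1) = 0
T: e_1·(-2) + e_2·(-2) + e_3·(-1) + e_4·(-1) = 0
Solving this homogeneous linear system for the smallest-integer solution (first nonzero entry positive) gives (1, -1, -3, 3).

(1, -1, -3, 3)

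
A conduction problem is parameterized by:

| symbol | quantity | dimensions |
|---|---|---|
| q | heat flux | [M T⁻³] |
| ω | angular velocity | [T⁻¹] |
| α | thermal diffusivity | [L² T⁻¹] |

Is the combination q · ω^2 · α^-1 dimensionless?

Sum the exponent of each base dimension across the product:
  M: [q]_M + 2·[ω]_M − [α]_M = (1) + 2·(0) − (0) = 1
  L: [q]_L + 2·[ω]_L − [α]_L = (0) + 2·(0) − (2) = -2
  T: [q]_T + 2·[ω]_T − [α]_T = (-3) + 2·(-1) − (-1) = -4
Net dimensions [M L⁻² T⁻⁴] ≠ [1] — not dimensionless.

no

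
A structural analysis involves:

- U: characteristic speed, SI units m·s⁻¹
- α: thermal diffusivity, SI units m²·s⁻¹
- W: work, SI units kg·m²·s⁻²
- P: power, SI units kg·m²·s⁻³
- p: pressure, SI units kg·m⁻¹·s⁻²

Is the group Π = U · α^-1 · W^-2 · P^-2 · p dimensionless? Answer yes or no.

Sum the exponent of each base dimension across the product:
  M: [U]_M − [α]_M − 2·[W]_M − 2·[P]_M + [p]_M = (0) − (0) − 2·(1) − 2·(1) + (1) = -3
  L: [U]_L − [α]_L − 2·[W]_L − 2·[P]_L + [p]_L = (1) − (2) − 2·(2) − 2·(2) + (-1) = -10
  T: [U]_T − [α]_T − 2·[W]_T − 2·[P]_T + [p]_T = (-1) − (-1) − 2·(-2) − 2·(-3) + (-2) = 8
Net dimensions [M⁻³ L⁻¹⁰ T⁸] ≠ [1] — not dimensionless.

no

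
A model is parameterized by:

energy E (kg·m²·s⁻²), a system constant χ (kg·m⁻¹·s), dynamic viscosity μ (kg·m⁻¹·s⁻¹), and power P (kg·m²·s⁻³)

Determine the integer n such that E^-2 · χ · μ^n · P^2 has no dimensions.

-1

Balance the M exponent: (1)·n from μ, plus −2·(1) + (1) + 2·(1) = 1 from the rest, must sum to zero.
n + 1 = 0, so n = -1.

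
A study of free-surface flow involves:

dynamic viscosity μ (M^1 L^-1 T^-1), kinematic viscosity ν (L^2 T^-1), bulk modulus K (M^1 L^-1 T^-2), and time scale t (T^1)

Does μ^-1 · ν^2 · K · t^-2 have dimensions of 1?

Sum the exponent of each base dimension across the product:
  M: −[μ]_M + 2·[ν]_M + [K]_M − 2·[t]_M = −(1) + 2·(0) + (1) − 2·(0) = 0
  L: −[μ]_L + 2·[ν]_L + [K]_L − 2·[t]_L = −(-1) + 2·(2) + (-1) − 2·(0) = 4
  T: −[μ]_T + 2·[ν]_T + [K]_T − 2·[t]_T = −(-1) + 2·(-1) + (-2) − 2·(1) = -5
Net dimensions [L⁴ T⁻⁵] ≠ [1] — not dimensionless.

no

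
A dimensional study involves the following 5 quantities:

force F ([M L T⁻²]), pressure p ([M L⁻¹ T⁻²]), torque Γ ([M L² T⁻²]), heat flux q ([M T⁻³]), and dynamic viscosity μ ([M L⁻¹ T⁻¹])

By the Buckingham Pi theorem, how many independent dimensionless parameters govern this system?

There are 5 variables and 3 base dimensions (M, L, T).
The dimension matrix has rank 3.
Independent dimensionless groups: 5 − 3 = 2.

2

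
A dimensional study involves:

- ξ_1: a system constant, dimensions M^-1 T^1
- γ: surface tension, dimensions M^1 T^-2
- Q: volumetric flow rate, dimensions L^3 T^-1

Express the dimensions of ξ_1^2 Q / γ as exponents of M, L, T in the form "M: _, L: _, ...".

Collect each base-dimension exponent across the product:
  M: 2·(-1) − (1) + (0) = -3
  L: 2·(0) − (0) + (3) = 3
  T: 2·(1) − (-2) + (-1) = 3
So the dimensions are [M⁻³ L³ T³].

M: -3, L: 3, T: 3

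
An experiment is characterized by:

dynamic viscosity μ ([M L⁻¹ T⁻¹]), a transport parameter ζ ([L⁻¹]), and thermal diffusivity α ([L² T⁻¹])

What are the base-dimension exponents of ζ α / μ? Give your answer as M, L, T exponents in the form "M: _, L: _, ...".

M: -1, L: 2, T: 0

Collect each base-dimension exponent across the product:
  M: −(1) + (0) + (0) = -1
  L: −(-1) + (-1) + (2) = 2
  T: −(-1) + (0) + (-1) = 0
So the dimensions are [M⁻¹ L²].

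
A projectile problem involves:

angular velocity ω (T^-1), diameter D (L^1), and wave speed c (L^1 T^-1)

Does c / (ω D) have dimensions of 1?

Sum the exponent of each base dimension across the product:
  L: −[ω]_L − [D]_L + [c]_L = −(0) − (1) + (1) = 0
  T: −[ω]_T − [D]_T + [c]_T = −(-1) − (0) + (-1) = 0
All base exponents vanish — dimensionless.

yes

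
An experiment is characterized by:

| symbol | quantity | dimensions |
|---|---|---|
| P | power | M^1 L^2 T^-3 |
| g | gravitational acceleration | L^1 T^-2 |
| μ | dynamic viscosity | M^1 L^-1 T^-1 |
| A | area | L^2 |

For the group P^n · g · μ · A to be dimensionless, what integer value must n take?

Balance the M exponent: (1)·n from P, plus (0) + (1) + (0) = 1 from the rest, must sum to zero.
n + 1 = 0, so n = -1.

-1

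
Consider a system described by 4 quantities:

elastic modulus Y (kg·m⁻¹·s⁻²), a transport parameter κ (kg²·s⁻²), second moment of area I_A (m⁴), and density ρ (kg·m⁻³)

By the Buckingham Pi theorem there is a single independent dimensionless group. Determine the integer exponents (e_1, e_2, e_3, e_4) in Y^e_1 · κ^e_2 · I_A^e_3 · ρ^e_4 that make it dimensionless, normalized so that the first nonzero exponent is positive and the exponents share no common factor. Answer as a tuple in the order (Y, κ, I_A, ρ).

(1, -1, 1, 1)

M: e_1·(1) + e_2·(2) + e_3·(0) + e_4·(1) = 0
L: e_1·(-1) + e_2·(0) + e_3·(4) + e_4·(-3) = 0
T: e_1·(-2) + e_2·(-2) + e_3·(0) + e_4·(0) = 0
Solving this homogeneous linear system for the smallest-integer solution (first nonzero entry positive) gives (1, -1, 1, 1).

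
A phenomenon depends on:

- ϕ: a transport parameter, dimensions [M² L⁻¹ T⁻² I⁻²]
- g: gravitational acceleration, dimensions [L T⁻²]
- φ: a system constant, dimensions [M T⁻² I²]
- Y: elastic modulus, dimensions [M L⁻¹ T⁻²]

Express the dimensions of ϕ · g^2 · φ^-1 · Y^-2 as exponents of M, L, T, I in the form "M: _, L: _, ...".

Collect each base-dimension exponent across the product:
  M: (2) + 2·(0) − (1) − 2·(1) = -1
  L: (-1) + 2·(1) − (0) − 2·(-1) = 3
  T: (-2) + 2·(-2) − (-2) − 2·(-2) = 0
  I: (-2) + 2·(0) − (2) − 2·(0) = -4
So the dimensions are [M⁻¹ L³ I⁻⁴].

M: -1, L: 3, T: 0, I: -4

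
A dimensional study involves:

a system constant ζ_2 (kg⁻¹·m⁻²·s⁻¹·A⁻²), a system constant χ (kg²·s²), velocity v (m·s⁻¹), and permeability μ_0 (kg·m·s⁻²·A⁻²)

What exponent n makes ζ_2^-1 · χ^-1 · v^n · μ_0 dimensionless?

-3

Balance the L exponent: (1)·n from v, plus −(-2) − (0) + (1) = 3 from the rest, must sum to zero.
n + 3 = 0, so n = -3.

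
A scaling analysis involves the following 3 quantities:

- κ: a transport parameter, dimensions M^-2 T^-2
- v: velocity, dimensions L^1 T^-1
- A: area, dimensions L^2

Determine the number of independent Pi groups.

There are 3 variables and 3 base dimensions (M, L, T).
The dimension matrix has rank 3.
Independent dimensionless groups: 3 − 3 = 0.

0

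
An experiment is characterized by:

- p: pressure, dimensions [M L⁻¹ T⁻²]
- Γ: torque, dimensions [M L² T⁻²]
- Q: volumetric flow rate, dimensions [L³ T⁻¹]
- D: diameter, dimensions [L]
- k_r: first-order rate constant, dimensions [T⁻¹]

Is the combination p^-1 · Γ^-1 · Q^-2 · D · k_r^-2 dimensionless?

no

Sum the exponent of each base dimension across the product:
  M: −[p]_M − [Γ]_M − 2·[Q]_M + [D]_M − 2·[k_r]_M = −(1) − (1) − 2·(0) + (0) − 2·(0) = -2
  L: −[p]_L − [Γ]_L − 2·[Q]_L + [D]_L − 2·[k_r]_L = −(-1) − (2) − 2·(3) + (1) − 2·(0) = -6
  T: −[p]_T − [Γ]_T − 2·[Q]_T + [D]_T − 2·[k_r]_T = −(-2) − (-2) − 2·(-1) + (0) − 2·(-1) = 8
Net dimensions [M⁻² L⁻⁶ T⁸] ≠ [1] — not dimensionless.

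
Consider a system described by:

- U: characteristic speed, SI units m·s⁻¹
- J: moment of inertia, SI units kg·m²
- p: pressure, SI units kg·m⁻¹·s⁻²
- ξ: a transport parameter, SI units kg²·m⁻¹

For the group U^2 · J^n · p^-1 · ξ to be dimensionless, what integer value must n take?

-1

Balance the M exponent: (1)·n from J, plus 2·(0) − (1) + (2) = 1 from the rest, must sum to zero.
n + 1 = 0, so n = -1.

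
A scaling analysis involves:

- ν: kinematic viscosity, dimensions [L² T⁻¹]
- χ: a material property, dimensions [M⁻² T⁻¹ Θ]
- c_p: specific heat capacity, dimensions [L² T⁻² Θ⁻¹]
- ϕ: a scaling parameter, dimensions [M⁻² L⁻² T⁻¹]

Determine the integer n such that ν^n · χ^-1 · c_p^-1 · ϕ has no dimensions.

2

Balance the L exponent: (2)·n from ν, plus −(0) − (2) + (-2) = -4 from the rest, must sum to zero.
2n − 4 = 0, so n = 2.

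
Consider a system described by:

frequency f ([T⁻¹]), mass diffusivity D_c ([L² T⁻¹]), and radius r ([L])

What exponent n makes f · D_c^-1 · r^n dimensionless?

Balance the L exponent: (1)·n from r, plus (0) − (2) = -2 from the rest, must sum to zero.
n − 2 = 0, so n = 2.

2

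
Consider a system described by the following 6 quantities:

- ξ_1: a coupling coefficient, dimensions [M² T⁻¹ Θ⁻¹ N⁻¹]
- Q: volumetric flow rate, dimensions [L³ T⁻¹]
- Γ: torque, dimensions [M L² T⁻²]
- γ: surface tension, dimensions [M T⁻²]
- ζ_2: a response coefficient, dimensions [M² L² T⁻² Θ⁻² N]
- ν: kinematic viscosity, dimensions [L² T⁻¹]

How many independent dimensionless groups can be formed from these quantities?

1

There are 6 variables and 5 base dimensions (M, L, T, Θ, N).
The dimension matrix has rank 5.
Independent dimensionless groups: 6 − 5 = 1.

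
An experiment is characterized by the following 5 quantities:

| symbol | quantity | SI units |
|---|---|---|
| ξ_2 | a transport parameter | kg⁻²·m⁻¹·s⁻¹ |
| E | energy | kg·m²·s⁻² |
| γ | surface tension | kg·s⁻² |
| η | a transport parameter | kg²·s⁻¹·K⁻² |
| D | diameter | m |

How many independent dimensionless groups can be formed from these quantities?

There are 5 variables and 4 base dimensions (M, L, T, Θ).
The dimension matrix has rank 4.
Independent dimensionless groups: 5 − 4 = 1.

1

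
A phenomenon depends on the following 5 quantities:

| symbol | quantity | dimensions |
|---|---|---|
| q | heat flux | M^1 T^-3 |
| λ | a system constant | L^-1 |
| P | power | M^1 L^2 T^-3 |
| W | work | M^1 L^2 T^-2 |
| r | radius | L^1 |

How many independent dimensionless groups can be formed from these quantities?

2

There are 5 variables and 3 base dimensions (M, L, T).
The dimension matrix has rank 3.
Independent dimensionless groups: 5 − 3 = 2.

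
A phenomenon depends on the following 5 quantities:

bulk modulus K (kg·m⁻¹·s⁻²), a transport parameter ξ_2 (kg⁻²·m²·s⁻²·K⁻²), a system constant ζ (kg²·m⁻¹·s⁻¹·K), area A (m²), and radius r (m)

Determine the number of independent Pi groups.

There are 5 variables and 4 base dimensions (M, L, T, Θ).
The dimension matrix has rank 3 (less than 4: the dimension vectors are linearly dependent).
Independent dimensionless groups: 5 − 3 = 2.

2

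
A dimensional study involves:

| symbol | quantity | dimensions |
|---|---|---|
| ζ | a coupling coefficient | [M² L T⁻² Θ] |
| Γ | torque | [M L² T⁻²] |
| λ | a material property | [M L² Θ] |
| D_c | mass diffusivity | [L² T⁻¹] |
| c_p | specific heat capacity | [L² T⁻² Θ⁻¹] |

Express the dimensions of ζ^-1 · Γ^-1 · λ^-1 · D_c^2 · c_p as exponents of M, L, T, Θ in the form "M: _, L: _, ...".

M: -4, L: 1, T: 0, Θ: -3

Collect each base-dimension exponent across the product:
  M: −(2) − (1) − (1) + 2·(0) + (0) = -4
  L: −(1) − (2) − (2) + 2·(2) + (2) = 1
  T: −(-2) − (-2) − (0) + 2·(-1) + (-2) = 0
  Θ: −(1) − (0) − (1) + 2·(0) + (-1) = -3
So the dimensions are [M⁻⁴ L Θ⁻³].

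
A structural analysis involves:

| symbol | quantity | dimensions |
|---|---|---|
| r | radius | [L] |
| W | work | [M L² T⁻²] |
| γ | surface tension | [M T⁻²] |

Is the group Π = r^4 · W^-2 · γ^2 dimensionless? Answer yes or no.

yes

Sum the exponent of each base dimension across the product:
  M: 4·[r]_M − 2·[W]_M + 2·[γ]_M = 4·(0) − 2·(1) + 2·(1) = 0
  L: 4·[r]_L − 2·[W]_L + 2·[γ]_L = 4·(1) − 2·(2) + 2·(0) = 0
  T: 4·[r]_T − 2·[W]_T + 2·[γ]_T = 4·(0) − 2·(-2) + 2·(-2) = 0
All base exponents vanish — dimensionless.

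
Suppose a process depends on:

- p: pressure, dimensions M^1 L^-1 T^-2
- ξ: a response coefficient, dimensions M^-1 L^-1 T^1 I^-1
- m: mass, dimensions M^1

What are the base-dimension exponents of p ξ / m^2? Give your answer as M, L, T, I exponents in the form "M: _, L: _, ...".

M: -2, L: -2, T: -1, I: -1

Collect each base-dimension exponent across the product:
  M: (1) + (-1) − 2·(1) = -2
  L: (-1) + (-1) − 2·(0) = -2
  T: (-2) + (1) − 2·(0) = -1
  I: (0) + (-1) − 2·(0) = -1
So the dimensions are [M⁻² L⁻² T⁻¹ I⁻¹].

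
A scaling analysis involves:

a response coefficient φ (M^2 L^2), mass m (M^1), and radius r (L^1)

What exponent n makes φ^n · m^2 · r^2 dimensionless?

-1

Balance the M exponent: (2)·n from φ, plus 2·(1) + 2·(0) = 2 from the rest, must sum to zero.
2n + 2 = 0, so n = -1.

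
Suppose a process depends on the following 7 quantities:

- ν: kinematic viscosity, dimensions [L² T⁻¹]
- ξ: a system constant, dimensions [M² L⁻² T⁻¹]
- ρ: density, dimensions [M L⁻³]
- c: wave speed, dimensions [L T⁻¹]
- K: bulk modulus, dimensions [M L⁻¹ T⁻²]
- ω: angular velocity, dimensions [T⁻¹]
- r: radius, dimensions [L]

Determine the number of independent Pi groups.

There are 7 variables and 3 base dimensions (M, L, T).
The dimension matrix has rank 3.
Independent dimensionless groups: 7 − 3 = 4.

4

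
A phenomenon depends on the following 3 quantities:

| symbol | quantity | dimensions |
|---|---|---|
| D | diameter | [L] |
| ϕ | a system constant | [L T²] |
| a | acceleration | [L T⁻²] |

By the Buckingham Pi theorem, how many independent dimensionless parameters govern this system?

There are 3 variables and 2 base dimensions (L, T).
The dimension matrix has rank 2.
Independent dimensionless groups: 3 − 2 = 1.

1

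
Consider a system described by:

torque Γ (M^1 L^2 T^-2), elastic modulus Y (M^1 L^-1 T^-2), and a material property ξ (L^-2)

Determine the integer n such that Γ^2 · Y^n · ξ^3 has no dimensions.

-2

Balance the M exponent: (1)·n from Y, plus 2·(1) + 3·(0) = 2 from the rest, must sum to zero.
n + 2 = 0, so n = -2.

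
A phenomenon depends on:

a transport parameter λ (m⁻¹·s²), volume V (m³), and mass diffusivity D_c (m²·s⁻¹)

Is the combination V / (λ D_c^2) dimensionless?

Sum the exponent of each base dimension across the product:
  L: −[λ]_L + [V]_L − 2·[D_c]_L = −(-1) + (3) − 2·(2) = 0
  T: −[λ]_T + [V]_T − 2·[D_c]_T = −(2) + (0) − 2·(-1) = 0
All base exponents vanish — dimensionless.

yes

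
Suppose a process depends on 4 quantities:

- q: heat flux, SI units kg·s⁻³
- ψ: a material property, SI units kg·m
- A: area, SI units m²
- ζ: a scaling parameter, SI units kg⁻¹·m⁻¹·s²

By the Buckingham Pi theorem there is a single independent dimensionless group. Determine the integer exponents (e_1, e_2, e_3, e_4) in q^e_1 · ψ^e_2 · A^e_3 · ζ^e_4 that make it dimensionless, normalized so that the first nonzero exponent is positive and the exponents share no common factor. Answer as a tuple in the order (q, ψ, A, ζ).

M: e_1·(1) + e_2·(1) + e_3·(0) + e_4·(-1) = 0
L: e_1·(0) + e_2·(1) + e_3·(2) + e_4·(-1) = 0
T: e_1·(-3) + e_2·(0) + e_3·(0) + e_4·(2) = 0
Solving this homogeneous linear system for the smallest-integer solution (first nonzero entry positive) gives (2, 1, 1, 3).

(2, 1, 1, 3)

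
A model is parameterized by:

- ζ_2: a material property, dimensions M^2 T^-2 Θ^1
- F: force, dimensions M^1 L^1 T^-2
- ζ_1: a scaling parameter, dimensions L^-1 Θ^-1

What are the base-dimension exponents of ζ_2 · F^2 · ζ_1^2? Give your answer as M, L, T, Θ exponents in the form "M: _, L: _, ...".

Collect each base-dimension exponent across the product:
  M: (2) + 2·(1) + 2·(0) = 4
  L: (0) + 2·(1) + 2·(-1) = 0
  T: (-2) + 2·(-2) + 2·(0) = -6
  Θ: (1) + 2·(0) + 2·(-1) = -1
So the dimensions are [M⁴ T⁻⁶ Θ⁻¹].

M: 4, L: 0, T: -6, Θ: -1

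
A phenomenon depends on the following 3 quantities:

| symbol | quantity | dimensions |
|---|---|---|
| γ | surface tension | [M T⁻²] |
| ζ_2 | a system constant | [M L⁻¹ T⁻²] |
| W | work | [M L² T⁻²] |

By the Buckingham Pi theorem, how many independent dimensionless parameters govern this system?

1

There are 3 variables and 3 base dimensions (M, L, T).
The dimension matrix has rank 2 (less than 3: the dimension vectors are linearly dependent).
Independent dimensionless groups: 3 − 2 = 1.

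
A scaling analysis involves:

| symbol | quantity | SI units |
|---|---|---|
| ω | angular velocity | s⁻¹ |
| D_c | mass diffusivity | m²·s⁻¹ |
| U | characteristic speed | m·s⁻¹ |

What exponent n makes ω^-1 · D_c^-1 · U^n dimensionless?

2

Balance the L exponent: (1)·n from U, plus −(0) − (2) = -2 from the rest, must sum to zero.
n − 2 = 0, so n = 2.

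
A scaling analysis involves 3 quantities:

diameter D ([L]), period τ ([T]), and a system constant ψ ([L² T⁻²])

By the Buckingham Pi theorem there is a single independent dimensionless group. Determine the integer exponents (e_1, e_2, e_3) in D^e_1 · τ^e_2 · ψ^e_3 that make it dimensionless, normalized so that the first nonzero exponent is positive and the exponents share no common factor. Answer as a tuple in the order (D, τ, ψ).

(2, -2, -1)

L: e_1·(1) + e_2·(0) + e_3·(2) = 0
T: e_1·(0) + e_2·(1) + e_3·(-2) = 0
Solving this homogeneous linear system for the smallest-integer solution (first nonzero entry positive) gives (2, -2, -1).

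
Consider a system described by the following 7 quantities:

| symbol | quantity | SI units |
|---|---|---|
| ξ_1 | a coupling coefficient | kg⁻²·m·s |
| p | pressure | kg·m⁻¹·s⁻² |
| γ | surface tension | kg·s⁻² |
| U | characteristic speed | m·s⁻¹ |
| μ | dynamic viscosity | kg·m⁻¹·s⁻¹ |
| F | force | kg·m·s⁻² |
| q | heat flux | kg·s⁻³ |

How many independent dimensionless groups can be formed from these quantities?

4

There are 7 variables and 3 base dimensions (M, L, T).
The dimension matrix has rank 3.
Independent dimensionless groups: 7 − 3 = 4.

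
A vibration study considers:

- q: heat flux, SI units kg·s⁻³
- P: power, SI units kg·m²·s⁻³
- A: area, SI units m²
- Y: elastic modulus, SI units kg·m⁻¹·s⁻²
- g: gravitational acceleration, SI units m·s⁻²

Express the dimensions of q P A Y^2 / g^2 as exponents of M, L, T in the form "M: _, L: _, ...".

M: 4, L: 0, T: -6

Collect each base-dimension exponent across the product:
  M: (1) + (1) + (0) + 2·(1) − 2·(0) = 4
  L: (0) + (2) + (2) + 2·(-1) − 2·(1) = 0
  T: (-3) + (-3) + (0) + 2·(-2) − 2·(-2) = -6
So the dimensions are [M⁴ T⁻⁶].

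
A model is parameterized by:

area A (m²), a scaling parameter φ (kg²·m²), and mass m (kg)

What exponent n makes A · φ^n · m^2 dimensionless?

-1

Balance the M exponent: (2)·n from φ, plus (0) + 2·(1) = 2 from the rest, must sum to zero.
2n + 2 = 0, so n = -1.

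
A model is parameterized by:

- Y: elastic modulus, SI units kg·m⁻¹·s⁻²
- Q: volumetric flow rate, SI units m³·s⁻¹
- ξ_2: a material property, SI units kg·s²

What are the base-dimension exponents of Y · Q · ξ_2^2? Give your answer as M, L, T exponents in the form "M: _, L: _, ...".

Collect each base-dimension exponent across the product:
  M: (1) + (0) + 2·(1) = 3
  L: (-1) + (3) + 2·(0) = 2
  T: (-2) + (-1) + 2·(2) = 1
So the dimensions are [M³ L² T].

M: 3, L: 2, T: 1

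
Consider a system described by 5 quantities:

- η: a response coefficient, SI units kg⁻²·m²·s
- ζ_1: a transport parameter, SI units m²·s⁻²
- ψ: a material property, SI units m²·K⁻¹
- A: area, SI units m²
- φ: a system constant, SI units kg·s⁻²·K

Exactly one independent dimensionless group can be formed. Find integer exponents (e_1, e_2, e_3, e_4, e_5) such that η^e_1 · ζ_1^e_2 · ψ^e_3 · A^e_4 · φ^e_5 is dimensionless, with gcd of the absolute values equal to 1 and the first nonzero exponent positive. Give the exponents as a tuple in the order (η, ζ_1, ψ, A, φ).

M: e_1·(-2) + e_2·(0) + e_3·(0) + e_4·(0) + e_5·(1) = 0
L: e_1·(2) + e_2·(2) + e_3·(2) + e_4·(2) + e_5·(0) = 0
T: e_1·(1) + e_2·(-2) + e_3·(0) + e_4·(0) + e_5·(-2) = 0
Θ: e_1·(0) + e_2·(0) + e_3·(-1) + e_4·(0) + e_5·(1) = 0
Solving this homogeneous linear system for the smallest-integer solution (first nonzero entry positive) gives (2, -3, 4, -3, 4).

(2, -3, 4, -3, 4)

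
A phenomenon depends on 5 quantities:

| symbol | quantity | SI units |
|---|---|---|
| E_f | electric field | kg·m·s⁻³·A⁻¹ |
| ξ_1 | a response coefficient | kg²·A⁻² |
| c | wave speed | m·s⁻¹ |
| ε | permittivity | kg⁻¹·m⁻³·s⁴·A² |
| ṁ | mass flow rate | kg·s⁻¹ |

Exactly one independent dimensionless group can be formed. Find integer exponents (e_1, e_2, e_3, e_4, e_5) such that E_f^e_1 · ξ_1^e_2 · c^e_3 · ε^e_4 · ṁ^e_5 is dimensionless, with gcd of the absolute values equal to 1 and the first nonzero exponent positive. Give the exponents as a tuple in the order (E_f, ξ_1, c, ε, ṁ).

(2, 1, 4, 2, -2)

M: e_1·(1) + e_2·(2) + e_3·(0) + e_4·(-1) + e_5·(1) = 0
L: e_1·(1) + e_2·(0) + e_3·(1) + e_4·(-3) + e_5·(0) = 0
T: e_1·(-3) + e_2·(0) + e_3·(-1) + e_4·(4) + e_5·(-1) = 0
I: e_1·(-1) + e_2·(-2) + e_3·(0) + e_4·(2) + e_5·(0) = 0
Solving this homogeneous linear system for the smallest-integer solution (first nonzero entry positive) gives (2, 1, 4, 2, -2).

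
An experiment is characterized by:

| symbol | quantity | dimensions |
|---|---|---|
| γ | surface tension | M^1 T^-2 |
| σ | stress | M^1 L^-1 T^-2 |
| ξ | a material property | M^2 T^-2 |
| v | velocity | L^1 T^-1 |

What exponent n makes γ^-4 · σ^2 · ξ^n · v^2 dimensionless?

Balance the M exponent: (2)·n from ξ, plus −4·(1) + 2·(1) + 2·(0) = -2 from the rest, must sum to zero.
2n − 2 = 0, so n = 1.

1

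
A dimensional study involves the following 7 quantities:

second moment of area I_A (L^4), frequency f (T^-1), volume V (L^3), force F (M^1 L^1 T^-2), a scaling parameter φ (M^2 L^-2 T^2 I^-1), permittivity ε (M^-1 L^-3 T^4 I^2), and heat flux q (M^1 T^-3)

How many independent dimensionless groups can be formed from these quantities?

3

There are 7 variables and 4 base dimensions (M, L, T, I).
The dimension matrix has rank 4.
Independent dimensionless groups: 7 − 4 = 3.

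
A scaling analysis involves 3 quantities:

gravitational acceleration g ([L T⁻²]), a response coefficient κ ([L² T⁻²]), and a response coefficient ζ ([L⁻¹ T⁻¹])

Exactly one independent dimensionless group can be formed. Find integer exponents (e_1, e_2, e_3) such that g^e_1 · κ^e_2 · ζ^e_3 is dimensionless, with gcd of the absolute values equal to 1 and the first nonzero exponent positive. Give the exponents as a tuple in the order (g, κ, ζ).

L: e_1·(1) + e_2·(2) + e_3·(-1) = 0
T: e_1·(-2) + e_2·(-2) + e_3·(-1) = 0
Solving this homogeneous linear system for the smallest-integer solution (first nonzero entry positive) gives (4, -3, -2).

(4, -3, -2)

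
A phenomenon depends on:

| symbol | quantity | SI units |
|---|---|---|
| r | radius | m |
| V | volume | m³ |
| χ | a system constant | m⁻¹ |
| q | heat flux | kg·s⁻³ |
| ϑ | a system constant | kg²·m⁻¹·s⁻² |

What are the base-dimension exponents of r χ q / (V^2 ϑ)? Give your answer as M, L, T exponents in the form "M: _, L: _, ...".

M: -1, L: -5, T: -1

Collect each base-dimension exponent across the product:
  M: (0) − 2·(0) + (0) + (1) − (2) = -1
  L: (1) − 2·(3) + (-1) + (0) − (-1) = -5
  T: (0) − 2·(0) + (0) + (-3) − (-2) = -1
So the dimensions are [M⁻¹ L⁻⁵ T⁻¹].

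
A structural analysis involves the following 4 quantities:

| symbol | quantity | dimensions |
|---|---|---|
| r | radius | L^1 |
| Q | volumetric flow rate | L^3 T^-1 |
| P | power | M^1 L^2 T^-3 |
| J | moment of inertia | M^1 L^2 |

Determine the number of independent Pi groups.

There are 4 variables and 3 base dimensions (M, L, T).
The dimension matrix has rank 3.
Independent dimensionless groups: 4 − 3 = 1.

1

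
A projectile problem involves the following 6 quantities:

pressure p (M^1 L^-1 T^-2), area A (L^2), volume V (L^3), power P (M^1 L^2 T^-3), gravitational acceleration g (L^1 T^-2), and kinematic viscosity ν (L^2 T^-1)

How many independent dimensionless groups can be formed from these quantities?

There are 6 variables and 3 base dimensions (M, L, T).
The dimension matrix has rank 3.
Independent dimensionless groups: 6 − 3 = 3.

3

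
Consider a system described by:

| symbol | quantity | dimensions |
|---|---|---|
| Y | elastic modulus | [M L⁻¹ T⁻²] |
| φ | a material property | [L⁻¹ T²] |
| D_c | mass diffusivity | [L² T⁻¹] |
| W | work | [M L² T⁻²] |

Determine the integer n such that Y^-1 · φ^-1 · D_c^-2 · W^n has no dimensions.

1

Balance the M exponent: (1)·n from W, plus −(1) − (0) − 2·(0) = -1 from the rest, must sum to zero.
n − 1 = 0, so n = 1.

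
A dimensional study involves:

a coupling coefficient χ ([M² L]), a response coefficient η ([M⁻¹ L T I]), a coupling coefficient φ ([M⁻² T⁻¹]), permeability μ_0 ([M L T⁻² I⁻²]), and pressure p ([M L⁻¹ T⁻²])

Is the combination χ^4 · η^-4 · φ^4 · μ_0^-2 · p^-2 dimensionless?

yes

Sum the exponent of each base dimension across the product:
  M: 4·[χ]_M − 4·[η]_M + 4·[φ]_M − 2·[μ_0]_M − 2·[p]_M = 4·(2) − 4·(-1) + 4·(-2) − 2·(1) − 2·(1) = 0
  L: 4·[χ]_L − 4·[η]_L + 4·[φ]_L − 2·[μ_0]_L − 2·[p]_L = 4·(1) − 4·(1) + 4·(0) − 2·(1) − 2·(-1) = 0
  T: 4·[χ]_T − 4·[η]_T + 4·[φ]_T − 2·[μ_0]_T − 2·[p]_T = 4·(0) − 4·(1) + 4·(-1) − 2·(-2) − 2·(-2) = 0
  I: 4·[χ]_I − 4·[η]_I + 4·[φ]_I − 2·[μ_0]_I − 2·[p]_I = 4·(0) − 4·(1) + 4·(0) − 2·(-2) − 2·(0) = 0
All base exponents vanish — dimensionless.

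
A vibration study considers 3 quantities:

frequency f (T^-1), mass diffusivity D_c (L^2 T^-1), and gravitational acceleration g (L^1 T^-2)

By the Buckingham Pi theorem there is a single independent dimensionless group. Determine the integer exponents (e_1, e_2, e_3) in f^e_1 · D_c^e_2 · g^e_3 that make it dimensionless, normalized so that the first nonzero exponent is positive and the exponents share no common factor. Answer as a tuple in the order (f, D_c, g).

L: e_1·(0) + e_2·(2) + e_3·(1) = 0
T: e_1·(-1) + e_2·(-1) + e_3·(-2) = 0
Solving this homogeneous linear system for the smallest-integer solution (first nonzero entry positive) gives (3, 1, -2).

(3, 1, -2)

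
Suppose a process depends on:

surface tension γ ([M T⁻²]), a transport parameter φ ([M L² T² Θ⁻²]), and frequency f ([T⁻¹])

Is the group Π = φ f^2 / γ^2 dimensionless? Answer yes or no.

Sum the exponent of each base dimension across the product:
  M: −2·[γ]_M + [φ]_M + 2·[f]_M = −2·(1) + (1) + 2·(0) = -1
  L: −2·[γ]_L + [φ]_L + 2·[f]_L = −2·(0) + (2) + 2·(0) = 2
  T: −2·[γ]_T + [φ]_T + 2·[f]_T = −2·(-2) + (2) + 2·(-1) = 4
  Θ: −2·[γ]_Θ + [φ]_Θ + 2·[f]_Θ = −2·(0) + (-2) + 2·(0) = -2
Net dimensions [M⁻¹ L² T⁴ Θ⁻²] ≠ [1] — not dimensionless.

no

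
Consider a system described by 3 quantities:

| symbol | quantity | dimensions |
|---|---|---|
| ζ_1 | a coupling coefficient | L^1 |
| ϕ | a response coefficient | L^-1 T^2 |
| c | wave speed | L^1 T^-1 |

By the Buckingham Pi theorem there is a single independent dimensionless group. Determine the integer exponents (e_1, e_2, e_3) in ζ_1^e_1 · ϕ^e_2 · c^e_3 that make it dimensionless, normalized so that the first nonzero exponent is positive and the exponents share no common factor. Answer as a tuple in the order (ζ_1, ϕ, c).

L: e_1·(1) + e_2·(-1) + e_3·(1) = 0
T: e_1·(0) + e_2·(2) + e_3·(-1) = 0
Solving this homogeneous linear system for the smallest-integer solution (first nonzero entry positive) gives (1, -1, -2).

(1, -1, -2)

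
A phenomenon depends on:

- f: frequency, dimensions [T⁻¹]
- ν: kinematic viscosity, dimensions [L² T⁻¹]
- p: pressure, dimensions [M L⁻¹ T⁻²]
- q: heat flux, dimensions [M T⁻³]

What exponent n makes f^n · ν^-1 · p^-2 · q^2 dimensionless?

-1

Balance the T exponent: (-1)·n from f, plus −(-1) − 2·(-2) + 2·(-3) = -1 from the rest, must sum to zero.
−n − 1 = 0, so n = -1.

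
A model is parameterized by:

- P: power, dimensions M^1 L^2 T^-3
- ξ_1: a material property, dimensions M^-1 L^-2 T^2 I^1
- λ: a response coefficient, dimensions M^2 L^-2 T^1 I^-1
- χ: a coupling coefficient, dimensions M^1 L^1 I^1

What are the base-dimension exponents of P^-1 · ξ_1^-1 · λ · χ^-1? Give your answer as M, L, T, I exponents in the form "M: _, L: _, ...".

Collect each base-dimension exponent across the product:
  M: −(1) − (-1) + (2) − (1) = 1
  L: −(2) − (-2) + (-2) − (1) = -3
  T: −(-3) − (2) + (1) − (0) = 2
  I: −(0) − (1) + (-1) − (1) = -3
So the dimensions are [M L⁻³ T² I⁻³].

M: 1, L: -3, T: 2, I: -3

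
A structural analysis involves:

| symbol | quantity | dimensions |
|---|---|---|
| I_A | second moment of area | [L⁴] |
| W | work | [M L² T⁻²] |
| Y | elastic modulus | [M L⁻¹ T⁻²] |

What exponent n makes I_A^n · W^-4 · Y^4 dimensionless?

Balance the L exponent: (4)·n from I_A, plus −4·(2) + 4·(-1) = -12 from the rest, must sum to zero.
4n − 12 = 0, so n = 3.

3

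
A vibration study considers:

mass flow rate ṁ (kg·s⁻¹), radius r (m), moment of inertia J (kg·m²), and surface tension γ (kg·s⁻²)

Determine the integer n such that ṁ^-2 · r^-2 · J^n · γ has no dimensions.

1

Balance the M exponent: (1)·n from J, plus −2·(1) − 2·(0) + (1) = -1 from the rest, must sum to zero.
n − 1 = 0, so n = 1.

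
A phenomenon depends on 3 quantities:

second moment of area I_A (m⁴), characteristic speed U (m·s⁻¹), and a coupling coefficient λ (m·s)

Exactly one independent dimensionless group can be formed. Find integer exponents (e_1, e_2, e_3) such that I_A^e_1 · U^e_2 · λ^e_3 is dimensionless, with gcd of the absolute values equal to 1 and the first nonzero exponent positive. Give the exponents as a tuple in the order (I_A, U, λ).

(1, -2, -2)

L: e_1·(4) + e_2·(1) + e_3·(1) = 0
T: e_1·(0) + e_2·(-1) + e_3·(1) = 0
Solving this homogeneous linear system for the smallest-integer solution (first nonzero entry positive) gives (1, -2, -2).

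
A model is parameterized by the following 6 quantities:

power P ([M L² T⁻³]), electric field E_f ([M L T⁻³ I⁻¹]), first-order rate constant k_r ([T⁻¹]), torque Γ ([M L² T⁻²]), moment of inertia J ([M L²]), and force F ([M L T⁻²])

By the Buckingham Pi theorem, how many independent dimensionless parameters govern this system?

2

There are 6 variables and 4 base dimensions (M, L, T, I).
The dimension matrix has rank 4.
Independent dimensionless groups: 6 − 4 = 2.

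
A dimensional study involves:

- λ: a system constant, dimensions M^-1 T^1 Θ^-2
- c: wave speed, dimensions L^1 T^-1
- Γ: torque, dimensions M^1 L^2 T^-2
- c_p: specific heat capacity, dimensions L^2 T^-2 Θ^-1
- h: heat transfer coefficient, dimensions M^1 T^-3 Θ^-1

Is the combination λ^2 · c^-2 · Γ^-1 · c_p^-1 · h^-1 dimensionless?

Sum the exponent of each base dimension across the product:
  M: 2·[λ]_M − 2·[c]_M − [Γ]_M − [c_p]_M − [h]_M = 2·(-1) − 2·(0) − (1) − (0) − (1) = -4
  L: 2·[λ]_L − 2·[c]_L − [Γ]_L − [c_p]_L − [h]_L = 2·(0) − 2·(1) − (2) − (2) − (0) = -6
  T: 2·[λ]_T − 2·[c]_T − [Γ]_T − [c_p]_T − [h]_T = 2·(1) − 2·(-1) − (-2) − (-2) − (-3) = 11
  Θ: 2·[λ]_Θ − 2·[c]_Θ − [Γ]_Θ − [c_p]_Θ − [h]_Θ = 2·(-2) − 2·(0) − (0) − (-1) − (-1) = -2
Net dimensions [M⁻⁴ L⁻⁶ T¹¹ Θ⁻²] ≠ [1] — not dimensionless.

no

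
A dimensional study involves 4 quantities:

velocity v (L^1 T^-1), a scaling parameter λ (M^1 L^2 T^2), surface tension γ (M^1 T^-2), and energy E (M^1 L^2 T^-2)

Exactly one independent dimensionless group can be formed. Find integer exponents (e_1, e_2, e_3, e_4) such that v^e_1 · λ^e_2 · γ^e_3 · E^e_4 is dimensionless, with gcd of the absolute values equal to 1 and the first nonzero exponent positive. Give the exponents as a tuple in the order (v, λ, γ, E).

M: e_1·(0) + e_2·(1) + e_3·(1) + e_4·(1) = 0
L: e_1·(1) + e_2·(2) + e_3·(0) + e_4·(2) = 0
T: e_1·(-1) + e_2·(2) + e_3·(-2) + e_4·(-2) = 0
Solving this homogeneous linear system for the smallest-integer solution (first nonzero entry positive) gives (4, 1, 2, -3).

(4, 1, 2, -3)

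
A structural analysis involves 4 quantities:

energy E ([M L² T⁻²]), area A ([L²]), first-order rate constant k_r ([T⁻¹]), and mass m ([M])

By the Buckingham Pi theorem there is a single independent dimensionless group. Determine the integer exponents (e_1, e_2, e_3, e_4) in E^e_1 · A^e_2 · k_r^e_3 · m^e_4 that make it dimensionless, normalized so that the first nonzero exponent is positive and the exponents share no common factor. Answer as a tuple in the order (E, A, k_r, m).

(1, -1, -2, -1)

M: e_1·(1) + e_2·(0) + e_3·(0) + e_4·(1) = 0
L: e_1·(2) + e_2·(2) + e_3·(0) + e_4·(0) = 0
T: e_1·(-2) + e_2·(0) + e_3·(-1) + e_4·(0) = 0
Solving this homogeneous linear system for the smallest-integer solution (first nonzero entry positive) gives (1, -1, -2, -1).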